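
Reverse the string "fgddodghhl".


Input: fgddodghhl
Reading characters right to left:
  Position 9: 'l'
  Position 8: 'h'
  Position 7: 'h'
  Position 6: 'g'
  Position 5: 'd'
  Position 4: 'o'
  Position 3: 'd'
  Position 2: 'd'
  Position 1: 'g'
  Position 0: 'f'
Reversed: lhhgdoddgf

lhhgdoddgf


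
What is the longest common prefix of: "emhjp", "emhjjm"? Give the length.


Words: emhjp, emhjjm
  Position 0: all 'e' => match
  Position 1: all 'm' => match
  Position 2: all 'h' => match
  Position 3: all 'j' => match
  Position 4: ('p', 'j') => mismatch, stop
LCP = "emhj" (length 4)

4


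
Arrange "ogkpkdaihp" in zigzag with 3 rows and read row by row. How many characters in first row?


Zigzag "ogkpkdaihp" into 3 rows:
Placing characters:
  'o' => row 0
  'g' => row 1
  'k' => row 2
  'p' => row 1
  'k' => row 0
  'd' => row 1
  'a' => row 2
  'i' => row 1
  'h' => row 0
  'p' => row 1
Rows:
  Row 0: "okh"
  Row 1: "gpdip"
  Row 2: "ka"
First row length: 3

3


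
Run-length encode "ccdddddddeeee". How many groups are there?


Input: ccdddddddeeee
Scanning for consecutive runs:
  Group 1: 'c' x 2 (positions 0-1)
  Group 2: 'd' x 7 (positions 2-8)
  Group 3: 'e' x 4 (positions 9-12)
Total groups: 3

3


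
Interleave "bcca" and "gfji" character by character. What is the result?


Interleaving "bcca" and "gfji":
  Position 0: 'b' from first, 'g' from second => "bg"
  Position 1: 'c' from first, 'f' from second => "cf"
  Position 2: 'c' from first, 'j' from second => "cj"
  Position 3: 'a' from first, 'i' from second => "ai"
Result: bgcfcjai

bgcfcjai


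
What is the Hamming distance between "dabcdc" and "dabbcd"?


Comparing "dabcdc" and "dabbcd" position by position:
  Position 0: 'd' vs 'd' => same
  Position 1: 'a' vs 'a' => same
  Position 2: 'b' vs 'b' => same
  Position 3: 'c' vs 'b' => differ
  Position 4: 'd' vs 'c' => differ
  Position 5: 'c' vs 'd' => differ
Total differences (Hamming distance): 3

3


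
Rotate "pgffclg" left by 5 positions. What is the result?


Input: "pgffclg", rotate left by 5
First 5 characters: "pgffc"
Remaining characters: "lg"
Concatenate remaining + first: "lg" + "pgffc" = "lgpgffc"

lgpgffc


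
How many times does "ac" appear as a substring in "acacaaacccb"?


Searching for "ac" in "acacaaacccb"
Scanning each position:
  Position 0: "ac" => MATCH
  Position 1: "ca" => no
  Position 2: "ac" => MATCH
  Position 3: "ca" => no
  Position 4: "aa" => no
  Position 5: "aa" => no
  Position 6: "ac" => MATCH
  Position 7: "cc" => no
  Position 8: "cc" => no
  Position 9: "cb" => no
Total occurrences: 3

3


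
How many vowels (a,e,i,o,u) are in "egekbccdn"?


Input: egekbccdn
Checking each character:
  'e' at position 0: vowel (running total: 1)
  'g' at position 1: consonant
  'e' at position 2: vowel (running total: 2)
  'k' at position 3: consonant
  'b' at position 4: consonant
  'c' at position 5: consonant
  'c' at position 6: consonant
  'd' at position 7: consonant
  'n' at position 8: consonant
Total vowels: 2

2


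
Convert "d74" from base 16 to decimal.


Input: "d74" in base 16
Positional expansion:
  Digit 'd' (value 13) x 16^2 = 3328
  Digit '7' (value 7) x 16^1 = 112
  Digit '4' (value 4) x 16^0 = 4
Sum = 3444

3444


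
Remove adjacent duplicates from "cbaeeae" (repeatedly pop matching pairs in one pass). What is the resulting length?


Input: cbaeeae
Stack-based adjacent duplicate removal:
  Read 'c': push. Stack: c
  Read 'b': push. Stack: cb
  Read 'a': push. Stack: cba
  Read 'e': push. Stack: cbae
  Read 'e': matches stack top 'e' => pop. Stack: cba
  Read 'a': matches stack top 'a' => pop. Stack: cb
  Read 'e': push. Stack: cbe
Final stack: "cbe" (length 3)

3


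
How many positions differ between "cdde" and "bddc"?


Comparing "cdde" and "bddc" position by position:
  Position 0: 'c' vs 'b' => DIFFER
  Position 1: 'd' vs 'd' => same
  Position 2: 'd' vs 'd' => same
  Position 3: 'e' vs 'c' => DIFFER
Positions that differ: 2

2


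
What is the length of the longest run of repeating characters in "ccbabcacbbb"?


Input: "ccbabcacbbb"
Scanning for longest run:
  Position 1 ('c'): continues run of 'c', length=2
  Position 2 ('b'): new char, reset run to 1
  Position 3 ('a'): new char, reset run to 1
  Position 4 ('b'): new char, reset run to 1
  Position 5 ('c'): new char, reset run to 1
  Position 6 ('a'): new char, reset run to 1
  Position 7 ('c'): new char, reset run to 1
  Position 8 ('b'): new char, reset run to 1
  Position 9 ('b'): continues run of 'b', length=2
  Position 10 ('b'): continues run of 'b', length=3
Longest run: 'b' with length 3

3


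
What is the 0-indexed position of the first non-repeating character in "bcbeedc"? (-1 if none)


Input: bcbeedc
Character frequencies:
  'b': 2
  'c': 2
  'd': 1
  'e': 2
Scanning left to right for freq == 1:
  Position 0 ('b'): freq=2, skip
  Position 1 ('c'): freq=2, skip
  Position 2 ('b'): freq=2, skip
  Position 3 ('e'): freq=2, skip
  Position 4 ('e'): freq=2, skip
  Position 5 ('d'): unique! => answer = 5

5


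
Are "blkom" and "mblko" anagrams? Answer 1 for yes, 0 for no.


Strings: "blkom", "mblko"
Sorted first:  bklmo
Sorted second: bklmo
Sorted forms match => anagrams

1


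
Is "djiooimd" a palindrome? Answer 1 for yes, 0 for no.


Input: djiooimd
Reversed: dmiooijd
  Compare pos 0 ('d') with pos 7 ('d'): match
  Compare pos 1 ('j') with pos 6 ('m'): MISMATCH
  Compare pos 2 ('i') with pos 5 ('i'): match
  Compare pos 3 ('o') with pos 4 ('o'): match
Result: not a palindrome

0


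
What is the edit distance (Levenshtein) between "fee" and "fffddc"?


Computing edit distance: "fee" -> "fffddc"
DP table:
           f    f    f    d    d    c
      0    1    2    3    4    5    6
  f   1    0    1    2    3    4    5
  e   2    1    1    2    3    4    5
  e   3    2    2    2    3    4    5
Edit distance = dp[3][6] = 5

5


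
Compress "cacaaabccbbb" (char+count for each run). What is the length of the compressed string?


Input: cacaaabccbbb
Runs:
  'c' x 1 => "c1"
  'a' x 1 => "a1"
  'c' x 1 => "c1"
  'a' x 3 => "a3"
  'b' x 1 => "b1"
  'c' x 2 => "c2"
  'b' x 3 => "b3"
Compressed: "c1a1c1a3b1c2b3"
Compressed length: 14

14


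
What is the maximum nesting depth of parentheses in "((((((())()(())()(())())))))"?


Input: "((((((())()(())()(())())))))"
Tracking depth:
  Position 0 '(': depth becomes 1
  Position 1 '(': depth becomes 2
  Position 2 '(': depth becomes 3
  Position 3 '(': depth becomes 4
  Position 4 '(': depth becomes 5
  Position 5 '(': depth becomes 6
  Position 6 '(': depth becomes 7
  Position 7 ')': depth becomes 6
  Position 8 ')': depth becomes 5
  Position 9 '(': depth becomes 6
  Position 10 ')': depth becomes 5
  Position 11 '(': depth becomes 6
  Position 12 '(': depth becomes 7
  Position 13 ')': depth becomes 6
  Position 14 ')': depth becomes 5
  Position 15 '(': depth becomes 6
  Position 16 ')': depth becomes 5
  Position 17 '(': depth becomes 6
  Position 18 '(': depth becomes 7
  Position 19 ')': depth becomes 6
  Position 20 ')': depth becomes 5
  Position 21 '(': depth becomes 6
  Position 22 ')': depth becomes 5
  Position 23 ')': depth becomes 4
  Position 24 ')': depth becomes 3
  Position 25 ')': depth becomes 2
  Position 26 ')': depth becomes 1
  Position 27 ')': depth becomes 0
Maximum depth reached: 7

7


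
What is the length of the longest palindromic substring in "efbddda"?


Input: "efbddda"
Checking substrings for palindromes:
  [3:6] "ddd" (len 3) => palindrome
  [3:5] "dd" (len 2) => palindrome
  [4:6] "dd" (len 2) => palindrome
Longest palindromic substring: "ddd" with length 3

3


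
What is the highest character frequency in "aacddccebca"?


Input: aacddccebca
Character counts:
  'a': 3
  'b': 1
  'c': 4
  'd': 2
  'e': 1
Maximum frequency: 4

4


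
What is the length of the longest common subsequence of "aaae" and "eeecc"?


LCS of "aaae" and "eeecc"
DP table:
           e    e    e    c    c
      0    0    0    0    0    0
  a   0    0    0    0    0    0
  a   0    0    0    0    0    0
  a   0    0    0    0    0    0
  e   0    1    1    1    1    1
LCS length = dp[4][5] = 1

1


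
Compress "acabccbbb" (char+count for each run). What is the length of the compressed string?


Input: acabccbbb
Runs:
  'a' x 1 => "a1"
  'c' x 1 => "c1"
  'a' x 1 => "a1"
  'b' x 1 => "b1"
  'c' x 2 => "c2"
  'b' x 3 => "b3"
Compressed: "a1c1a1b1c2b3"
Compressed length: 12

12


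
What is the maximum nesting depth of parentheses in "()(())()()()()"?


Input: "()(())()()()()"
Tracking depth:
  Position 0 '(': depth becomes 1
  Position 1 ')': depth becomes 0
  Position 2 '(': depth becomes 1
  Position 3 '(': depth becomes 2
  Position 4 ')': depth becomes 1
  Position 5 ')': depth becomes 0
  Position 6 '(': depth becomes 1
  Position 7 ')': depth becomes 0
  Position 8 '(': depth becomes 1
  Position 9 ')': depth becomes 0
  Position 10 '(': depth becomes 1
  Position 11 ')': depth becomes 0
  Position 12 '(': depth becomes 1
  Position 13 ')': depth becomes 0
Maximum depth reached: 2

2


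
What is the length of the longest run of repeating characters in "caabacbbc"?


Input: "caabacbbc"
Scanning for longest run:
  Position 1 ('a'): new char, reset run to 1
  Position 2 ('a'): continues run of 'a', length=2
  Position 3 ('b'): new char, reset run to 1
  Position 4 ('a'): new char, reset run to 1
  Position 5 ('c'): new char, reset run to 1
  Position 6 ('b'): new char, reset run to 1
  Position 7 ('b'): continues run of 'b', length=2
  Position 8 ('c'): new char, reset run to 1
Longest run: 'a' with length 2

2


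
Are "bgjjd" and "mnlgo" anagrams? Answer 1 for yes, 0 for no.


Strings: "bgjjd", "mnlgo"
Sorted first:  bdgjj
Sorted second: glmno
Differ at position 0: 'b' vs 'g' => not anagrams

0


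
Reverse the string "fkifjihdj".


Input: fkifjihdj
Reading characters right to left:
  Position 8: 'j'
  Position 7: 'd'
  Position 6: 'h'
  Position 5: 'i'
  Position 4: 'j'
  Position 3: 'f'
  Position 2: 'i'
  Position 1: 'k'
  Position 0: 'f'
Reversed: jdhijfikf

jdhijfikf


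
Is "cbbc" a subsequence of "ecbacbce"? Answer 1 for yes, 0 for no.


Check if "cbbc" is a subsequence of "ecbacbce"
Greedy scan:
  Position 0 ('e'): no match needed
  Position 1 ('c'): matches sub[0] = 'c'
  Position 2 ('b'): matches sub[1] = 'b'
  Position 3 ('a'): no match needed
  Position 4 ('c'): no match needed
  Position 5 ('b'): matches sub[2] = 'b'
  Position 6 ('c'): matches sub[3] = 'c'
  Position 7 ('e'): no match needed
All 4 characters matched => is a subsequence

1


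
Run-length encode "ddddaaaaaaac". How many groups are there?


Input: ddddaaaaaaac
Scanning for consecutive runs:
  Group 1: 'd' x 4 (positions 0-3)
  Group 2: 'a' x 7 (positions 4-10)
  Group 3: 'c' x 1 (positions 11-11)
Total groups: 3

3


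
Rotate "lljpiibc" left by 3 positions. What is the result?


Input: "lljpiibc", rotate left by 3
First 3 characters: "llj"
Remaining characters: "piibc"
Concatenate remaining + first: "piibc" + "llj" = "piibcllj"

piibcllj


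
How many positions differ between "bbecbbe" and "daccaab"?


Comparing "bbecbbe" and "daccaab" position by position:
  Position 0: 'b' vs 'd' => DIFFER
  Position 1: 'b' vs 'a' => DIFFER
  Position 2: 'e' vs 'c' => DIFFER
  Position 3: 'c' vs 'c' => same
  Position 4: 'b' vs 'a' => DIFFER
  Position 5: 'b' vs 'a' => DIFFER
  Position 6: 'e' vs 'b' => DIFFER
Positions that differ: 6

6


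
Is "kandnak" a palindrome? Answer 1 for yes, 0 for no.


Input: kandnak
Reversed: kandnak
  Compare pos 0 ('k') with pos 6 ('k'): match
  Compare pos 1 ('a') with pos 5 ('a'): match
  Compare pos 2 ('n') with pos 4 ('n'): match
Result: palindrome

1


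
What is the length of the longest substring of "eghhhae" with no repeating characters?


Input: "eghhhae"
Sliding window (track last position of each char):
  Position 0 ('e'): window [0,0] length 1 -- new best
  Position 1 ('g'): window [0,1] length 2 -- new best
  Position 2 ('h'): window [0,2] length 3 -- new best
  Position 3 ('h'): repeat (last at 2), move window start to 3
  Position 3 ('h'): window [3,3] length 1
  Position 4 ('h'): repeat (last at 3), move window start to 4
  Position 4 ('h'): window [4,4] length 1
  Position 5 ('a'): window [4,5] length 2
  Position 6 ('e'): window [4,6] length 3
Longest substring with no repeats: "egh" with length 3

3


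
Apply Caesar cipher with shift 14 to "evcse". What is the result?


Caesar cipher: shift "evcse" by 14
  'e' (pos 4) + 14 = pos 18 = 's'
  'v' (pos 21) + 14 = pos 9 = 'j'
  'c' (pos 2) + 14 = pos 16 = 'q'
  's' (pos 18) + 14 = pos 6 = 'g'
  'e' (pos 4) + 14 = pos 18 = 's'
Result: sjqgs

sjqgs


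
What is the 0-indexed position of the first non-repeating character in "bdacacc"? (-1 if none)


Input: bdacacc
Character frequencies:
  'a': 2
  'b': 1
  'c': 3
  'd': 1
Scanning left to right for freq == 1:
  Position 0 ('b'): unique! => answer = 0

0


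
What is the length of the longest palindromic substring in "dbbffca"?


Input: "dbbffca"
Checking substrings for palindromes:
  [1:3] "bb" (len 2) => palindrome
  [3:5] "ff" (len 2) => palindrome
Longest palindromic substring: "bb" with length 2

2


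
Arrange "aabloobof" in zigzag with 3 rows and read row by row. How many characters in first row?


Zigzag "aabloobof" into 3 rows:
Placing characters:
  'a' => row 0
  'a' => row 1
  'b' => row 2
  'l' => row 1
  'o' => row 0
  'o' => row 1
  'b' => row 2
  'o' => row 1
  'f' => row 0
Rows:
  Row 0: "aof"
  Row 1: "aloo"
  Row 2: "bb"
First row length: 3

3


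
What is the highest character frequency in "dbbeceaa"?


Input: dbbeceaa
Character counts:
  'a': 2
  'b': 2
  'c': 1
  'd': 1
  'e': 2
Maximum frequency: 2

2


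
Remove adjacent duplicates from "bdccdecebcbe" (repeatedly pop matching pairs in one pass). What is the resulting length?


Input: bdccdecebcbe
Stack-based adjacent duplicate removal:
  Read 'b': push. Stack: b
  Read 'd': push. Stack: bd
  Read 'c': push. Stack: bdc
  Read 'c': matches stack top 'c' => pop. Stack: bd
  Read 'd': matches stack top 'd' => pop. Stack: b
  Read 'e': push. Stack: be
  Read 'c': push. Stack: bec
  Read 'e': push. Stack: bece
  Read 'b': push. Stack: beceb
  Read 'c': push. Stack: becebc
  Read 'b': push. Stack: becebcb
  Read 'e': push. Stack: becebcbe
Final stack: "becebcbe" (length 8)

8


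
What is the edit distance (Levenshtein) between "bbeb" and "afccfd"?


Computing edit distance: "bbeb" -> "afccfd"
DP table:
           a    f    c    c    f    d
      0    1    2    3    4    5    6
  b   1    1    2    3    4    5    6
  b   2    2    2    3    4    5    6
  e   3    3    3    3    4    5    6
  b   4    4    4    4    4    5    6
Edit distance = dp[4][6] = 6

6


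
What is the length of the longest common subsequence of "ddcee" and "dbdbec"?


LCS of "ddcee" and "dbdbec"
DP table:
           d    b    d    b    e    c
      0    0    0    0    0    0    0
  d   0    1    1    1    1    1    1
  d   0    1    1    2    2    2    2
  c   0    1    1    2    2    2    3
  e   0    1    1    2    2    3    3
  e   0    1    1    2    2    3    3
LCS length = dp[5][6] = 3

3


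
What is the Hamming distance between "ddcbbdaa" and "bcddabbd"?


Comparing "ddcbbdaa" and "bcddabbd" position by position:
  Position 0: 'd' vs 'b' => differ
  Position 1: 'd' vs 'c' => differ
  Position 2: 'c' vs 'd' => differ
  Position 3: 'b' vs 'd' => differ
  Position 4: 'b' vs 'a' => differ
  Position 5: 'd' vs 'b' => differ
  Position 6: 'a' vs 'b' => differ
  Position 7: 'a' vs 'd' => differ
Total differences (Hamming distance): 8

8


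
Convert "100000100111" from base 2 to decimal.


Input: "100000100111" in base 2
Positional expansion:
  Digit '1' (value 1) x 2^11 = 2048
  Digit '0' (value 0) x 2^10 = 0
  Digit '0' (value 0) x 2^9 = 0
  Digit '0' (value 0) x 2^8 = 0
  Digit '0' (value 0) x 2^7 = 0
  Digit '0' (value 0) x 2^6 = 0
  Digit '1' (value 1) x 2^5 = 32
  Digit '0' (value 0) x 2^4 = 0
  Digit '0' (value 0) x 2^3 = 0
  Digit '1' (value 1) x 2^2 = 4
  Digit '1' (value 1) x 2^1 = 2
  Digit '1' (value 1) x 2^0 = 1
Sum = 2087

2087


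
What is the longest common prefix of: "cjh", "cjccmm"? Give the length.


Words: cjh, cjccmm
  Position 0: all 'c' => match
  Position 1: all 'j' => match
  Position 2: ('h', 'c') => mismatch, stop
LCP = "cj" (length 2)

2


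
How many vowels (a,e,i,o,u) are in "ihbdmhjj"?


Input: ihbdmhjj
Checking each character:
  'i' at position 0: vowel (running total: 1)
  'h' at position 1: consonant
  'b' at position 2: consonant
  'd' at position 3: consonant
  'm' at position 4: consonant
  'h' at position 5: consonant
  'j' at position 6: consonant
  'j' at position 7: consonant
Total vowels: 1

1


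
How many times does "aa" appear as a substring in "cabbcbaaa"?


Searching for "aa" in "cabbcbaaa"
Scanning each position:
  Position 0: "ca" => no
  Position 1: "ab" => no
  Position 2: "bb" => no
  Position 3: "bc" => no
  Position 4: "cb" => no
  Position 5: "ba" => no
  Position 6: "aa" => MATCH
  Position 7: "aa" => MATCH
Total occurrences: 2

2


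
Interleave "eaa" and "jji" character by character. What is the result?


Interleaving "eaa" and "jji":
  Position 0: 'e' from first, 'j' from second => "ej"
  Position 1: 'a' from first, 'j' from second => "aj"
  Position 2: 'a' from first, 'i' from second => "ai"
Result: ejajai

ejajai


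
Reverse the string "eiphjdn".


Input: eiphjdn
Reading characters right to left:
  Position 6: 'n'
  Position 5: 'd'
  Position 4: 'j'
  Position 3: 'h'
  Position 2: 'p'
  Position 1: 'i'
  Position 0: 'e'
Reversed: ndjhpie

ndjhpie


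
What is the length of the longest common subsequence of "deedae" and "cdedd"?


LCS of "deedae" and "cdedd"
DP table:
           c    d    e    d    d
      0    0    0    0    0    0
  d   0    0    1    1    1    1
  e   0    0    1    2    2    2
  e   0    0    1    2    2    2
  d   0    0    1    2    3    3
  a   0    0    1    2    3    3
  e   0    0    1    2    3    3
LCS length = dp[6][5] = 3

3


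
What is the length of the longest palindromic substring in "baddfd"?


Input: "baddfd"
Checking substrings for palindromes:
  [3:6] "dfd" (len 3) => palindrome
  [2:4] "dd" (len 2) => palindrome
Longest palindromic substring: "dfd" with length 3

3


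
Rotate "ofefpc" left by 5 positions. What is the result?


Input: "ofefpc", rotate left by 5
First 5 characters: "ofefp"
Remaining characters: "c"
Concatenate remaining + first: "c" + "ofefp" = "cofefp"

cofefp


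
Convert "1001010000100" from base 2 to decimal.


Input: "1001010000100" in base 2
Positional expansion:
  Digit '1' (value 1) x 2^12 = 4096
  Digit '0' (value 0) x 2^11 = 0
  Digit '0' (value 0) x 2^10 = 0
  Digit '1' (value 1) x 2^9 = 512
  Digit '0' (value 0) x 2^8 = 0
  Digit '1' (value 1) x 2^7 = 128
  Digit '0' (value 0) x 2^6 = 0
  Digit '0' (value 0) x 2^5 = 0
  Digit '0' (value 0) x 2^4 = 0
  Digit '0' (value 0) x 2^3 = 0
  Digit '1' (value 1) x 2^2 = 4
  Digit '0' (value 0) x 2^1 = 0
  Digit '0' (value 0) x 2^0 = 0
Sum = 4740

4740


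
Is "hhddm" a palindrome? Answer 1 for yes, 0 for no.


Input: hhddm
Reversed: mddhh
  Compare pos 0 ('h') with pos 4 ('m'): MISMATCH
  Compare pos 1 ('h') with pos 3 ('d'): MISMATCH
Result: not a palindrome

0


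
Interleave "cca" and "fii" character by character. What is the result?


Interleaving "cca" and "fii":
  Position 0: 'c' from first, 'f' from second => "cf"
  Position 1: 'c' from first, 'i' from second => "ci"
  Position 2: 'a' from first, 'i' from second => "ai"
Result: cfciai

cfciai


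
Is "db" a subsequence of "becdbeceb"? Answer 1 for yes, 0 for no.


Check if "db" is a subsequence of "becdbeceb"
Greedy scan:
  Position 0 ('b'): no match needed
  Position 1 ('e'): no match needed
  Position 2 ('c'): no match needed
  Position 3 ('d'): matches sub[0] = 'd'
  Position 4 ('b'): matches sub[1] = 'b'
  Position 5 ('e'): no match needed
  Position 6 ('c'): no match needed
  Position 7 ('e'): no match needed
  Position 8 ('b'): no match needed
All 2 characters matched => is a subsequence

1


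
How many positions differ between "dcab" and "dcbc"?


Comparing "dcab" and "dcbc" position by position:
  Position 0: 'd' vs 'd' => same
  Position 1: 'c' vs 'c' => same
  Position 2: 'a' vs 'b' => DIFFER
  Position 3: 'b' vs 'c' => DIFFER
Positions that differ: 2

2


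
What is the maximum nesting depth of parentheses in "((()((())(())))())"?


Input: "((()((())(())))())"
Tracking depth:
  Position 0 '(': depth becomes 1
  Position 1 '(': depth becomes 2
  Position 2 '(': depth becomes 3
  Position 3 ')': depth becomes 2
  Position 4 '(': depth becomes 3
  Position 5 '(': depth becomes 4
  Position 6 '(': depth becomes 5
  Position 7 ')': depth becomes 4
  Position 8 ')': depth becomes 3
  Position 9 '(': depth becomes 4
  Position 10 '(': depth becomes 5
  Position 11 ')': depth becomes 4
  Position 12 ')': depth becomes 3
  Position 13 ')': depth becomes 2
  Position 14 ')': depth becomes 1
  Position 15 '(': depth becomes 2
  Position 16 ')': depth becomes 1
  Position 17 ')': depth becomes 0
Maximum depth reached: 5

5


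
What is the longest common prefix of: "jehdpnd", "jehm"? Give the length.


Words: jehdpnd, jehm
  Position 0: all 'j' => match
  Position 1: all 'e' => match
  Position 2: all 'h' => match
  Position 3: ('d', 'm') => mismatch, stop
LCP = "jeh" (length 3)

3


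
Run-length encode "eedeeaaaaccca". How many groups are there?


Input: eedeeaaaaccca
Scanning for consecutive runs:
  Group 1: 'e' x 2 (positions 0-1)
  Group 2: 'd' x 1 (positions 2-2)
  Group 3: 'e' x 2 (positions 3-4)
  Group 4: 'a' x 4 (positions 5-8)
  Group 5: 'c' x 3 (positions 9-11)
  Group 6: 'a' x 1 (positions 12-12)
Total groups: 6

6


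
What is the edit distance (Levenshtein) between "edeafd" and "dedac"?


Computing edit distance: "edeafd" -> "dedac"
DP table:
           d    e    d    a    c
      0    1    2    3    4    5
  e   1    1    1    2    3    4
  d   2    1    2    1    2    3
  e   3    2    1    2    2    3
  a   4    3    2    2    2    3
  f   5    4    3    3    3    3
  d   6    5    4    3    4    4
Edit distance = dp[6][5] = 4

4


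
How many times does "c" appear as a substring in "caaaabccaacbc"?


Searching for "c" in "caaaabccaacbc"
Scanning each position:
  Position 0: "c" => MATCH
  Position 1: "a" => no
  Position 2: "a" => no
  Position 3: "a" => no
  Position 4: "a" => no
  Position 5: "b" => no
  Position 6: "c" => MATCH
  Position 7: "c" => MATCH
  Position 8: "a" => no
  Position 9: "a" => no
  Position 10: "c" => MATCH
  Position 11: "b" => no
  Position 12: "c" => MATCH
Total occurrences: 5

5


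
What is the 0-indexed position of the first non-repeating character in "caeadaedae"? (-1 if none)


Input: caeadaedae
Character frequencies:
  'a': 4
  'c': 1
  'd': 2
  'e': 3
Scanning left to right for freq == 1:
  Position 0 ('c'): unique! => answer = 0

0


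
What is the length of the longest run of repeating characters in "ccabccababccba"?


Input: "ccabccababccba"
Scanning for longest run:
  Position 1 ('c'): continues run of 'c', length=2
  Position 2 ('a'): new char, reset run to 1
  Position 3 ('b'): new char, reset run to 1
  Position 4 ('c'): new char, reset run to 1
  Position 5 ('c'): continues run of 'c', length=2
  Position 6 ('a'): new char, reset run to 1
  Position 7 ('b'): new char, reset run to 1
  Position 8 ('a'): new char, reset run to 1
  Position 9 ('b'): new char, reset run to 1
  Position 10 ('c'): new char, reset run to 1
  Position 11 ('c'): continues run of 'c', length=2
  Position 12 ('b'): new char, reset run to 1
  Position 13 ('a'): new char, reset run to 1
Longest run: 'c' with length 2

2


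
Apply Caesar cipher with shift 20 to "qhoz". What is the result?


Caesar cipher: shift "qhoz" by 20
  'q' (pos 16) + 20 = pos 10 = 'k'
  'h' (pos 7) + 20 = pos 1 = 'b'
  'o' (pos 14) + 20 = pos 8 = 'i'
  'z' (pos 25) + 20 = pos 19 = 't'
Result: kbit

kbit


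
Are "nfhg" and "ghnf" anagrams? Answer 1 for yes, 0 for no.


Strings: "nfhg", "ghnf"
Sorted first:  fghn
Sorted second: fghn
Sorted forms match => anagrams

1


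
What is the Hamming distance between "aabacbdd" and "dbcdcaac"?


Comparing "aabacbdd" and "dbcdcaac" position by position:
  Position 0: 'a' vs 'd' => differ
  Position 1: 'a' vs 'b' => differ
  Position 2: 'b' vs 'c' => differ
  Position 3: 'a' vs 'd' => differ
  Position 4: 'c' vs 'c' => same
  Position 5: 'b' vs 'a' => differ
  Position 6: 'd' vs 'a' => differ
  Position 7: 'd' vs 'c' => differ
Total differences (Hamming distance): 7

7


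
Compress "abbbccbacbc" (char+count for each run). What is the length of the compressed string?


Input: abbbccbacbc
Runs:
  'a' x 1 => "a1"
  'b' x 3 => "b3"
  'c' x 2 => "c2"
  'b' x 1 => "b1"
  'a' x 1 => "a1"
  'c' x 1 => "c1"
  'b' x 1 => "b1"
  'c' x 1 => "c1"
Compressed: "a1b3c2b1a1c1b1c1"
Compressed length: 16

16


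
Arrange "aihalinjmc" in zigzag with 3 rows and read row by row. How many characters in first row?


Zigzag "aihalinjmc" into 3 rows:
Placing characters:
  'a' => row 0
  'i' => row 1
  'h' => row 2
  'a' => row 1
  'l' => row 0
  'i' => row 1
  'n' => row 2
  'j' => row 1
  'm' => row 0
  'c' => row 1
Rows:
  Row 0: "alm"
  Row 1: "iaijc"
  Row 2: "hn"
First row length: 3

3


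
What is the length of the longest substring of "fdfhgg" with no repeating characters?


Input: "fdfhgg"
Sliding window (track last position of each char):
  Position 0 ('f'): window [0,0] length 1 -- new best
  Position 1 ('d'): window [0,1] length 2 -- new best
  Position 2 ('f'): repeat (last at 0), move window start to 1
  Position 2 ('f'): window [1,2] length 2
  Position 3 ('h'): window [1,3] length 3 -- new best
  Position 4 ('g'): window [1,4] length 4 -- new best
  Position 5 ('g'): repeat (last at 4), move window start to 5
  Position 5 ('g'): window [5,5] length 1
Longest substring with no repeats: "dfhg" with length 4

4


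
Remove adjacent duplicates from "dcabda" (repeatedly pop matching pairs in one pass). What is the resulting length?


Input: dcabda
Stack-based adjacent duplicate removal:
  Read 'd': push. Stack: d
  Read 'c': push. Stack: dc
  Read 'a': push. Stack: dca
  Read 'b': push. Stack: dcab
  Read 'd': push. Stack: dcabd
  Read 'a': push. Stack: dcabda
Final stack: "dcabda" (length 6)

6


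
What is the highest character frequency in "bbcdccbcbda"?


Input: bbcdccbcbda
Character counts:
  'a': 1
  'b': 4
  'c': 4
  'd': 2
Maximum frequency: 4

4


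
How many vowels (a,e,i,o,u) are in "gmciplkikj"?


Input: gmciplkikj
Checking each character:
  'g' at position 0: consonant
  'm' at position 1: consonant
  'c' at position 2: consonant
  'i' at position 3: vowel (running total: 1)
  'p' at position 4: consonant
  'l' at position 5: consonant
  'k' at position 6: consonant
  'i' at position 7: vowel (running total: 2)
  'k' at position 8: consonant
  'j' at position 9: consonant
Total vowels: 2

2


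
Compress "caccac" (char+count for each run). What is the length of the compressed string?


Input: caccac
Runs:
  'c' x 1 => "c1"
  'a' x 1 => "a1"
  'c' x 2 => "c2"
  'a' x 1 => "a1"
  'c' x 1 => "c1"
Compressed: "c1a1c2a1c1"
Compressed length: 10

10


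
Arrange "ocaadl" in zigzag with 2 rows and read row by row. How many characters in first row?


Zigzag "ocaadl" into 2 rows:
Placing characters:
  'o' => row 0
  'c' => row 1
  'a' => row 0
  'a' => row 1
  'd' => row 0
  'l' => row 1
Rows:
  Row 0: "oad"
  Row 1: "cal"
First row length: 3

3


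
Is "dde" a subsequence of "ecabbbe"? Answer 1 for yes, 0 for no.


Check if "dde" is a subsequence of "ecabbbe"
Greedy scan:
  Position 0 ('e'): no match needed
  Position 1 ('c'): no match needed
  Position 2 ('a'): no match needed
  Position 3 ('b'): no match needed
  Position 4 ('b'): no match needed
  Position 5 ('b'): no match needed
  Position 6 ('e'): no match needed
Only matched 0/3 characters => not a subsequence

0


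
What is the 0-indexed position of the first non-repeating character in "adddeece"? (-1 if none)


Input: adddeece
Character frequencies:
  'a': 1
  'c': 1
  'd': 3
  'e': 3
Scanning left to right for freq == 1:
  Position 0 ('a'): unique! => answer = 0

0


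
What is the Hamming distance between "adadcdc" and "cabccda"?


Comparing "adadcdc" and "cabccda" position by position:
  Position 0: 'a' vs 'c' => differ
  Position 1: 'd' vs 'a' => differ
  Position 2: 'a' vs 'b' => differ
  Position 3: 'd' vs 'c' => differ
  Position 4: 'c' vs 'c' => same
  Position 5: 'd' vs 'd' => same
  Position 6: 'c' vs 'a' => differ
Total differences (Hamming distance): 5

5


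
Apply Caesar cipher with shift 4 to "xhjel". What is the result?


Caesar cipher: shift "xhjel" by 4
  'x' (pos 23) + 4 = pos 1 = 'b'
  'h' (pos 7) + 4 = pos 11 = 'l'
  'j' (pos 9) + 4 = pos 13 = 'n'
  'e' (pos 4) + 4 = pos 8 = 'i'
  'l' (pos 11) + 4 = pos 15 = 'p'
Result: blnip

blnip


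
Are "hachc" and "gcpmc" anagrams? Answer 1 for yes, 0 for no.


Strings: "hachc", "gcpmc"
Sorted first:  acchh
Sorted second: ccgmp
Differ at position 0: 'a' vs 'c' => not anagrams

0


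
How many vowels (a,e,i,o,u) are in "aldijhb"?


Input: aldijhb
Checking each character:
  'a' at position 0: vowel (running total: 1)
  'l' at position 1: consonant
  'd' at position 2: consonant
  'i' at position 3: vowel (running total: 2)
  'j' at position 4: consonant
  'h' at position 5: consonant
  'b' at position 6: consonant
Total vowels: 2

2


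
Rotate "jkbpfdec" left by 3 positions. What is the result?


Input: "jkbpfdec", rotate left by 3
First 3 characters: "jkb"
Remaining characters: "pfdec"
Concatenate remaining + first: "pfdec" + "jkb" = "pfdecjkb"

pfdecjkb


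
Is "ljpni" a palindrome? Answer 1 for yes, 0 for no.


Input: ljpni
Reversed: inpjl
  Compare pos 0 ('l') with pos 4 ('i'): MISMATCH
  Compare pos 1 ('j') with pos 3 ('n'): MISMATCH
Result: not a palindrome

0


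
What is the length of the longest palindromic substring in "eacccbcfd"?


Input: "eacccbcfd"
Checking substrings for palindromes:
  [2:5] "ccc" (len 3) => palindrome
  [4:7] "cbc" (len 3) => palindrome
  [2:4] "cc" (len 2) => palindrome
  [3:5] "cc" (len 2) => palindrome
Longest palindromic substring: "ccc" with length 3

3


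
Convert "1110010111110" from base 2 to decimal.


Input: "1110010111110" in base 2
Positional expansion:
  Digit '1' (value 1) x 2^12 = 4096
  Digit '1' (value 1) x 2^11 = 2048
  Digit '1' (value 1) x 2^10 = 1024
  Digit '0' (value 0) x 2^9 = 0
  Digit '0' (value 0) x 2^8 = 0
  Digit '1' (value 1) x 2^7 = 128
  Digit '0' (value 0) x 2^6 = 0
  Digit '1' (value 1) x 2^5 = 32
  Digit '1' (value 1) x 2^4 = 16
  Digit '1' (value 1) x 2^3 = 8
  Digit '1' (value 1) x 2^2 = 4
  Digit '1' (value 1) x 2^1 = 2
  Digit '0' (value 0) x 2^0 = 0
Sum = 7358

7358


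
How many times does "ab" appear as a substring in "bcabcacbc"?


Searching for "ab" in "bcabcacbc"
Scanning each position:
  Position 0: "bc" => no
  Position 1: "ca" => no
  Position 2: "ab" => MATCH
  Position 3: "bc" => no
  Position 4: "ca" => no
  Position 5: "ac" => no
  Position 6: "cb" => no
  Position 7: "bc" => no
Total occurrences: 1

1


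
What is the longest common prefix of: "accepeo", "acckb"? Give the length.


Words: accepeo, acckb
  Position 0: all 'a' => match
  Position 1: all 'c' => match
  Position 2: all 'c' => match
  Position 3: ('e', 'k') => mismatch, stop
LCP = "acc" (length 3)

3


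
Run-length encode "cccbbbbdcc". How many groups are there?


Input: cccbbbbdcc
Scanning for consecutive runs:
  Group 1: 'c' x 3 (positions 0-2)
  Group 2: 'b' x 4 (positions 3-6)
  Group 3: 'd' x 1 (positions 7-7)
  Group 4: 'c' x 2 (positions 8-9)
Total groups: 4

4


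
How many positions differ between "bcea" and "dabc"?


Comparing "bcea" and "dabc" position by position:
  Position 0: 'b' vs 'd' => DIFFER
  Position 1: 'c' vs 'a' => DIFFER
  Position 2: 'e' vs 'b' => DIFFER
  Position 3: 'a' vs 'c' => DIFFER
Positions that differ: 4

4


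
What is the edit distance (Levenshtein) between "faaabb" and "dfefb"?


Computing edit distance: "faaabb" -> "dfefb"
DP table:
           d    f    e    f    b
      0    1    2    3    4    5
  f   1    1    1    2    3    4
  a   2    2    2    2    3    4
  a   3    3    3    3    3    4
  a   4    4    4    4    4    4
  b   5    5    5    5    5    4
  b   6    6    6    6    6    5
Edit distance = dp[6][5] = 5

5


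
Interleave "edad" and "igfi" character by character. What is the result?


Interleaving "edad" and "igfi":
  Position 0: 'e' from first, 'i' from second => "ei"
  Position 1: 'd' from first, 'g' from second => "dg"
  Position 2: 'a' from first, 'f' from second => "af"
  Position 3: 'd' from first, 'i' from second => "di"
Result: eidgafdi

eidgafdi


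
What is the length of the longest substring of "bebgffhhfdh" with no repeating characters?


Input: "bebgffhhfdh"
Sliding window (track last position of each char):
  Position 0 ('b'): window [0,0] length 1 -- new best
  Position 1 ('e'): window [0,1] length 2 -- new best
  Position 2 ('b'): repeat (last at 0), move window start to 1
  Position 2 ('b'): window [1,2] length 2
  Position 3 ('g'): window [1,3] length 3 -- new best
  Position 4 ('f'): window [1,4] length 4 -- new best
  Position 5 ('f'): repeat (last at 4), move window start to 5
  Position 5 ('f'): window [5,5] length 1
  Position 6 ('h'): window [5,6] length 2
  Position 7 ('h'): repeat (last at 6), move window start to 7
  Position 7 ('h'): window [7,7] length 1
  Position 8 ('f'): window [7,8] length 2
  Position 9 ('d'): window [7,9] length 3
  Position 10 ('h'): repeat (last at 7), move window start to 8
  Position 10 ('h'): window [8,10] length 3
Longest substring with no repeats: "ebgf" with length 4

4


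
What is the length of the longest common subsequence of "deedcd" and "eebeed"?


LCS of "deedcd" and "eebeed"
DP table:
           e    e    b    e    e    d
      0    0    0    0    0    0    0
  d   0    0    0    0    0    0    1
  e   0    1    1    1    1    1    1
  e   0    1    2    2    2    2    2
  d   0    1    2    2    2    2    3
  c   0    1    2    2    2    2    3
  d   0    1    2    2    2    2    3
LCS length = dp[6][6] = 3

3


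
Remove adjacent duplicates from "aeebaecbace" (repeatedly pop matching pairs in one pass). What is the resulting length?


Input: aeebaecbace
Stack-based adjacent duplicate removal:
  Read 'a': push. Stack: a
  Read 'e': push. Stack: ae
  Read 'e': matches stack top 'e' => pop. Stack: a
  Read 'b': push. Stack: ab
  Read 'a': push. Stack: aba
  Read 'e': push. Stack: abae
  Read 'c': push. Stack: abaec
  Read 'b': push. Stack: abaecb
  Read 'a': push. Stack: abaecba
  Read 'c': push. Stack: abaecbac
  Read 'e': push. Stack: abaecbace
Final stack: "abaecbace" (length 9)

9


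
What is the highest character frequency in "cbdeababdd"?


Input: cbdeababdd
Character counts:
  'a': 2
  'b': 3
  'c': 1
  'd': 3
  'e': 1
Maximum frequency: 3

3


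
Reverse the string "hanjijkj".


Input: hanjijkj
Reading characters right to left:
  Position 7: 'j'
  Position 6: 'k'
  Position 5: 'j'
  Position 4: 'i'
  Position 3: 'j'
  Position 2: 'n'
  Position 1: 'a'
  Position 0: 'h'
Reversed: jkjijnah

jkjijnah


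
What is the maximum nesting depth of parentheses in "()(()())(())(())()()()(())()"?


Input: "()(()())(())(())()()()(())()"
Tracking depth:
  Position 0 '(': depth becomes 1
  Position 1 ')': depth becomes 0
  Position 2 '(': depth becomes 1
  Position 3 '(': depth becomes 2
  Position 4 ')': depth becomes 1
  Position 5 '(': depth becomes 2
  Position 6 ')': depth becomes 1
  Position 7 ')': depth becomes 0
  Position 8 '(': depth becomes 1
  Position 9 '(': depth becomes 2
  Position 10 ')': depth becomes 1
  Position 11 ')': depth becomes 0
  Position 12 '(': depth becomes 1
  Position 13 '(': depth becomes 2
  Position 14 ')': depth becomes 1
  Position 15 ')': depth becomes 0
  Position 16 '(': depth becomes 1
  Position 17 ')': depth becomes 0
  Position 18 '(': depth becomes 1
  Position 19 ')': depth becomes 0
  Position 20 '(': depth becomes 1
  Position 21 ')': depth becomes 0
  Position 22 '(': depth becomes 1
  Position 23 '(': depth becomes 2
  Position 24 ')': depth becomes 1
  Position 25 ')': depth becomes 0
  Position 26 '(': depth becomes 1
  Position 27 ')': depth becomes 0
Maximum depth reached: 2

2


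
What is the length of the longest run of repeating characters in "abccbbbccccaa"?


Input: "abccbbbccccaa"
Scanning for longest run:
  Position 1 ('b'): new char, reset run to 1
  Position 2 ('c'): new char, reset run to 1
  Position 3 ('c'): continues run of 'c', length=2
  Position 4 ('b'): new char, reset run to 1
  Position 5 ('b'): continues run of 'b', length=2
  Position 6 ('b'): continues run of 'b', length=3
  Position 7 ('c'): new char, reset run to 1
  Position 8 ('c'): continues run of 'c', length=2
  Position 9 ('c'): continues run of 'c', length=3
  Position 10 ('c'): continues run of 'c', length=4
  Position 11 ('a'): new char, reset run to 1
  Position 12 ('a'): continues run of 'a', length=2
Longest run: 'c' with length 4

4


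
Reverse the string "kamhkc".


Input: kamhkc
Reading characters right to left:
  Position 5: 'c'
  Position 4: 'k'
  Position 3: 'h'
  Position 2: 'm'
  Position 1: 'a'
  Position 0: 'k'
Reversed: ckhmak

ckhmak


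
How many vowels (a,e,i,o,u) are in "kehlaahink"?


Input: kehlaahink
Checking each character:
  'k' at position 0: consonant
  'e' at position 1: vowel (running total: 1)
  'h' at position 2: consonant
  'l' at position 3: consonant
  'a' at position 4: vowel (running total: 2)
  'a' at position 5: vowel (running total: 3)
  'h' at position 6: consonant
  'i' at position 7: vowel (running total: 4)
  'n' at position 8: consonant
  'k' at position 9: consonant
Total vowels: 4

4


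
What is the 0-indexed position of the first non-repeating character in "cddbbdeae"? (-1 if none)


Input: cddbbdeae
Character frequencies:
  'a': 1
  'b': 2
  'c': 1
  'd': 3
  'e': 2
Scanning left to right for freq == 1:
  Position 0 ('c'): unique! => answer = 0

0


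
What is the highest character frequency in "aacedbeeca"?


Input: aacedbeeca
Character counts:
  'a': 3
  'b': 1
  'c': 2
  'd': 1
  'e': 3
Maximum frequency: 3

3


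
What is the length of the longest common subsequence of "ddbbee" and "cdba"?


LCS of "ddbbee" and "cdba"
DP table:
           c    d    b    a
      0    0    0    0    0
  d   0    0    1    1    1
  d   0    0    1    1    1
  b   0    0    1    2    2
  b   0    0    1    2    2
  e   0    0    1    2    2
  e   0    0    1    2    2
LCS length = dp[6][4] = 2

2


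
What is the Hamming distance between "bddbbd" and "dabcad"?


Comparing "bddbbd" and "dabcad" position by position:
  Position 0: 'b' vs 'd' => differ
  Position 1: 'd' vs 'a' => differ
  Position 2: 'd' vs 'b' => differ
  Position 3: 'b' vs 'c' => differ
  Position 4: 'b' vs 'a' => differ
  Position 5: 'd' vs 'd' => same
Total differences (Hamming distance): 5

5


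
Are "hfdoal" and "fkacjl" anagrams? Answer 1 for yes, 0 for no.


Strings: "hfdoal", "fkacjl"
Sorted first:  adfhlo
Sorted second: acfjkl
Differ at position 1: 'd' vs 'c' => not anagrams

0


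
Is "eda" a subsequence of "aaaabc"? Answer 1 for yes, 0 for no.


Check if "eda" is a subsequence of "aaaabc"
Greedy scan:
  Position 0 ('a'): no match needed
  Position 1 ('a'): no match needed
  Position 2 ('a'): no match needed
  Position 3 ('a'): no match needed
  Position 4 ('b'): no match needed
  Position 5 ('c'): no match needed
Only matched 0/3 characters => not a subsequence

0


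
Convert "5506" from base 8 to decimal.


Input: "5506" in base 8
Positional expansion:
  Digit '5' (value 5) x 8^3 = 2560
  Digit '5' (value 5) x 8^2 = 320
  Digit '0' (value 0) x 8^1 = 0
  Digit '6' (value 6) x 8^0 = 6
Sum = 2886

2886
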